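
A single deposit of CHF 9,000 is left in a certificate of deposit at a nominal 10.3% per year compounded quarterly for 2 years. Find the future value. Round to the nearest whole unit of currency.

Periodic rate i = 0.103/4 = 0.02575; n = 2 × 4 = 8 periods.
FV = PV·(1+i)^n = 9,000 × 1.225553 = 11,029.9797

CHF 11,030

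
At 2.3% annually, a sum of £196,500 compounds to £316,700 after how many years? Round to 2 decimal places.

(1+i)^n = 316700/196500 = 1.61170, so n = ln 1.61170 / ln 1.023 = 20.9896 years

20.99 years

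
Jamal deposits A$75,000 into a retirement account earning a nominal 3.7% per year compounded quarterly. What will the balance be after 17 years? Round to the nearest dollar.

A$140,274

Periodic rate i = 0.037/4 = 0.00925; n = 17 × 4 = 68 periods.
75,000 × (1+0.00925)^68 = 75,000 × 1.870318 = 140,273.8810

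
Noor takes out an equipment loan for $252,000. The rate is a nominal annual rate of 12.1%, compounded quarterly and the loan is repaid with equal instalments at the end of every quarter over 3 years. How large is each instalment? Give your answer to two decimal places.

With 4 periods per year: i = 0.03025, n = 12.
Annuity-PV factor = 9.939165; PMT = 252000 / 9.939165 = 25,354.2414

$25,354.24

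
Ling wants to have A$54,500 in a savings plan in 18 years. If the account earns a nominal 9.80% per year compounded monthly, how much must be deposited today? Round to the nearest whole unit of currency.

A$9,406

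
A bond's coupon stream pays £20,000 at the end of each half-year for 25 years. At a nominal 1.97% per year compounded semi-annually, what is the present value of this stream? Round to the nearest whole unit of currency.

Periodic rate i = 0.0197/2 = 0.00985; n = 25 × 2 = 50 periods.
PV = PMT · [1 − (1+i)^(−n)] / i = 20000 · 39.332882 = 786,657.6487

£786,658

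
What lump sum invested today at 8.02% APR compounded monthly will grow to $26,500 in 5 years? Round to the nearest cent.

Periodic rate i = 0.0802/12 = 0.00668333; n = 5 × 12 = 60 periods.
Discount factor = (1+0.00668333)^(−60) = 0.670544; PV = 26,500 × 0.670544 = 17,769.4164

$17,769.42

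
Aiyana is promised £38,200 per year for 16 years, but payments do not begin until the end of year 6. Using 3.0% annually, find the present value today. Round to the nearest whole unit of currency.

£413,909

Value one period before first payment (t=5): 38200 × [1 − (1+0.03)^(−16)] / 0.03 = 38200 × 12.561102 = 479,834.0974
PV₀ = 479,834.0974 / (1+0.03)^5 = 479,834.0974 / 1.159274 = 413,909.1075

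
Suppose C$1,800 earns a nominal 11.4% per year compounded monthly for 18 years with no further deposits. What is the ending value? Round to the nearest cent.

Periodic rate i = 0.114/12 = 0.0095; n = 18 × 12 = 216 periods.
1,800 × (1+0.0095)^216 = 1,800 × 7.708428 = 13,875.1707

C$13,875.17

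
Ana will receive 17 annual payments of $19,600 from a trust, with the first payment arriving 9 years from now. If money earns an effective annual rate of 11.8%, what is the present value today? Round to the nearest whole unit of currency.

Value one period before first payment (t=8): 19600 × [1 − (1+0.118)^(−17)] / 0.118 = 19600 × 7.202224 = 141,163.5925
Discount back 8 years: 141,163.5925 × (1+0.118)^(−8) = 141,163.5925 × 0.409700 = 57,834.6716

$57,835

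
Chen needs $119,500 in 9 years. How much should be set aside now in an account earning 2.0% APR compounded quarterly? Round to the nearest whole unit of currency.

$99,860

Periodic rate i = 0.02/4 = 0.005; n = 9 × 4 = 36 periods.
Discount factor = (1+0.005)^(−36) = 0.835645; PV = 119,500 × 0.835645 = 99,859.5678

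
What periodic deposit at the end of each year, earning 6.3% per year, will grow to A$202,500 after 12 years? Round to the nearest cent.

A$11,794.93

FV-annuity factor = 17.168398; PMT = 202500 / 17.168398 = 11,794.9268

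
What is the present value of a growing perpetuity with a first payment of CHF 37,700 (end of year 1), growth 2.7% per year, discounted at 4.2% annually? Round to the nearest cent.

PV = PMT / (i − g) = 37700 / (0.042 − 0.027) = 37700 / 0.015000 = 2,513,333.3333

CHF 2,513,333.33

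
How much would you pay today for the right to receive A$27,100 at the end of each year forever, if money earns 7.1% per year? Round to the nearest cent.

A$381,690.14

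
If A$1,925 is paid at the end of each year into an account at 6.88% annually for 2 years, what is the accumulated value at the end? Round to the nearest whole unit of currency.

Accumulation factor s(2|0.0688) = 2.068800; FV = 1925 × 2.068800 = 3,982.4400

A$3,982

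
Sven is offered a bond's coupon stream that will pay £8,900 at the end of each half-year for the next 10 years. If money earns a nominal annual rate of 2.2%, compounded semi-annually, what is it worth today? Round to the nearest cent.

£158,999.83

i = 0.022/2 = 0.011 per half-year; n = 10·2 = 20.
PV = PMT · [1 − (1+i)^(−n)] / i = 8900 · 17.865149 = 158,999.8252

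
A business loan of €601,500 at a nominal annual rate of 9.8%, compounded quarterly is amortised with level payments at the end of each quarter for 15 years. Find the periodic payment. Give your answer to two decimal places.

Periodic rate i = 0.098/4 = 0.0245; n = 15 × 4 = 60 periods.
PMT = 601500 / ( [1 − (1+0.0245)^(−60)] / 0.0245 ) = 601500 / 31.263846 = 19,239.4754

€19,239.48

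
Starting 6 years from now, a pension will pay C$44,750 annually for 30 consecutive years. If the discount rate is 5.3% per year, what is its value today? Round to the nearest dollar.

C$513,668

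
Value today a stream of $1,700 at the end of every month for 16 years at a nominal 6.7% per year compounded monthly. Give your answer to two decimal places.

i = 0.067/12 = 0.00558333 per month; n = 16·12 = 192.
PV = 1700 × [1 − (1+0.00558333)^(−192)] / 0.00558333 = 1700 × 117.609784 = 199,936.6333

$199,936.63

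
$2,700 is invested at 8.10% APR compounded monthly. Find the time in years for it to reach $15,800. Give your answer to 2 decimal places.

21.89 years

Periodic rate i = 0.081/12 = 0.00675.
n = ln(15800/2700) / ln(1+0.00675) = ln(5.85185) / 0.006727 = 262.6243 months
= 262.6243/12 years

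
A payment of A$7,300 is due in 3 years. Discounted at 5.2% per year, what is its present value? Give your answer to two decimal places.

Discount factor = (1+0.052)^(−3) = 0.858920; PV = 7,300 × 0.858920 = 6,270.1169

A$6,270.12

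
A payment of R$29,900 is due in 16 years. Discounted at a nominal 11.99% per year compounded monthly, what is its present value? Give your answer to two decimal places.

R$4,432.57

With 12 periods per year: i = 0.00999167, n = 192.
PV = FV·(1+i)^(−n) = 29,900 × 0.148246 = 4,432.5681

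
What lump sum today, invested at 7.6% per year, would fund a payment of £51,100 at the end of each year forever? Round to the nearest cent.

£672,368.42

PV = PMT / i = 51100 / 0.076 = 672,368.4211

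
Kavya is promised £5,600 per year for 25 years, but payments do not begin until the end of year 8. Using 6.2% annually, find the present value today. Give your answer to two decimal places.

£46,105.40

Value one period before first payment (t=7): 5600 × [1 − (1+0.062)^(−25)] / 0.062 = 5600 × 12.543981 = 70,246.2926
PV₀ = 70,246.2926 / (1+0.062)^7 = 70,246.2926 / 1.523602 = 46,105.3996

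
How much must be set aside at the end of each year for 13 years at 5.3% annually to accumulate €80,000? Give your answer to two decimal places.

€4,430.97

FV-annuity factor = 18.054733; PMT = 80000 / 18.054733 = 4,430.9710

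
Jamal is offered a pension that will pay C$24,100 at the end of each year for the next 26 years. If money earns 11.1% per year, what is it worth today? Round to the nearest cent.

PV = PMT · [1 − (1+i)^(−n)] / i = 24100 · 8.425414 = 203,052.4800

C$203,052.48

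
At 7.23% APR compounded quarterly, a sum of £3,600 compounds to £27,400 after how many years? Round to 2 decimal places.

Periodic rate i = 0.0723/4 = 0.018075.
(1+i)^n = 27400/3600 = 7.61111, so n = ln 7.61111 / ln 1.01808 = 113.3000 quarters
= 113.3000/4 years

28.32 years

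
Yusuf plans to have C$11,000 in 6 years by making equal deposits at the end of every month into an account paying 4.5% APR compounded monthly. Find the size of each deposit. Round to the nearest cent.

C$133.36

With 12 periods per year: i = 0.00375, n = 72.
FV-annuity factor = 82.480827; PMT = 11000 / 82.480827 = 133.3643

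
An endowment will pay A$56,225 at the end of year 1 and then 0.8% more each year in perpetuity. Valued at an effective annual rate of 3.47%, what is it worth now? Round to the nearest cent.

A$2,105,805.24

PV = D₁/(r − g) = 56225/(0.0347 − 0.008) = 2,105,805.2434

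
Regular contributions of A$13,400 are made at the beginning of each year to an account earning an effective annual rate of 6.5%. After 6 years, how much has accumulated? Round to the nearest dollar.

A$100,806

Accumulation factor s(6|0.065) × (1+i) = 7.522870; FV = 13400 × 7.522870 = 100,806.4571
Payments are at the start of each period, so multiply by (1+i).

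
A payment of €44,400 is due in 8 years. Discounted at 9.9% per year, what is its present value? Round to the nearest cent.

Discount factor = (1+0.099)^(−8) = 0.469914; PV = 44,400 × 0.469914 = 20,864.1853

€20,864.19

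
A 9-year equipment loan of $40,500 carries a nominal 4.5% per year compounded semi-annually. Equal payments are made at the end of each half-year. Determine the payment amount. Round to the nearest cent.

With 2 periods per year: i = 0.0225, n = 18.
PMT = 40500 / ( [1 − (1+0.0225)^(−18)] / 0.0225 ) = 40500 / 14.667661 = 2,761.1764

$2,761.18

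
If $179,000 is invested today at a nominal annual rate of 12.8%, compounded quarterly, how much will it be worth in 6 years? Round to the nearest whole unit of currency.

$381,211

Periodic rate i = 0.128/4 = 0.032; n = 6 × 4 = 24 periods.
FV = 179,000 × (1 + 0.032)^24 = 381,211.3003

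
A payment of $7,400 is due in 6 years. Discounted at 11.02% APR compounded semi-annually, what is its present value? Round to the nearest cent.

$3,887.84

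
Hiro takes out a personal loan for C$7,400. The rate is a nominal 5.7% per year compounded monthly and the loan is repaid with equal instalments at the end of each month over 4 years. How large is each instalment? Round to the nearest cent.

With 12 periods per year: i = 0.00475, n = 48.
Annuity-PV factor = 42.830712; PMT = 7400 / 42.830712 = 172.7732

C$172.77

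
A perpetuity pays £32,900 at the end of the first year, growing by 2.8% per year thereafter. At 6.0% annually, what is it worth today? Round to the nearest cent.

£1,028,125.00

PV = PMT / (i − g) = 32900 / (0.06 − 0.028) = 32900 / 0.032000 = 1,028,125.0000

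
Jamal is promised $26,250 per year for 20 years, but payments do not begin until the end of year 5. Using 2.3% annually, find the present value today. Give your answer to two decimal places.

$380,793.57

Value one period before first payment (t=4): 26250 × [1 − (1+0.023)^(−20)] / 0.023 = 26250 × 15.887766 = 417,053.8582
PV₀ = 417,053.8582 / (1+0.023)^4 = 417,053.8582 / 1.095223 = 380,793.5718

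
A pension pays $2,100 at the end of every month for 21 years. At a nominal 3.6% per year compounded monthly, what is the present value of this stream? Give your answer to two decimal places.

$370,949.22

i = 0.036/12 = 0.003 per month; n = 21·12 = 252.
PV = 2100 × [1 − (1+0.003)^(−252)] / 0.003 = 2100 × 176.642488 = 370,949.2244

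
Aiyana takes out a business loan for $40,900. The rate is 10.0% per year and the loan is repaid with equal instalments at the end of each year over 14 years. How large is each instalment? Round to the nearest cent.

$5,552.02

Annuity-PV factor = 7.366687; PMT = 40900 / 7.366687 = 5,552.0205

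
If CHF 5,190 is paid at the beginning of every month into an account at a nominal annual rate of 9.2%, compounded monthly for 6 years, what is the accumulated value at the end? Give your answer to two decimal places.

CHF 500,061.57

With 12 periods per year: i = 0.00766667, n = 72.
FV = PMT · [(1+i)^n − 1] / i × (1+i) = 5190 · 96.350976 = 500,061.5656
(Beginning-of-period payments → annuity-due factor ×(1+i).)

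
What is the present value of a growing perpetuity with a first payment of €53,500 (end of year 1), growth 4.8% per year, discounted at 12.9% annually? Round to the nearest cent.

PV = PMT / (i − g) = 53500 / (0.129 − 0.048) = 53500 / 0.081000 = 660,493.8272

€660,493.83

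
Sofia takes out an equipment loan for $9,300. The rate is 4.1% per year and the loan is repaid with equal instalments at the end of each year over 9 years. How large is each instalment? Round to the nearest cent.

$1,256.49

PMT = 9300 / ( [1 − (1+0.041)^(−9)] / 0.041 ) = 9300 / 7.401566 = 1,256.4908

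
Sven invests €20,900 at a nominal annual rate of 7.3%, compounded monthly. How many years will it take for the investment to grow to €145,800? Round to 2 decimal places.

Periodic rate i = 0.073/12 = 0.00608333.
n = ln(145800/20900) / ln(1+0.00608333) = ln(6.97608) / 0.006065 = 320.2831 months
= 320.2831/12 years

26.69 years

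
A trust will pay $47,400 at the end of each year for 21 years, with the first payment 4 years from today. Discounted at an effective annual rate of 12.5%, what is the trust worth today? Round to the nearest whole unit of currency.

$243,875

Value one period before first payment (t=3): 47400 × [1 − (1+0.125)^(−21)] / 0.125 = 47400 × 7.325647 = 347,235.6883
Discount back 3 years: 347,235.6883 × (1+0.125)^(−3) = 347,235.6883 × 0.702332 = 243,874.7221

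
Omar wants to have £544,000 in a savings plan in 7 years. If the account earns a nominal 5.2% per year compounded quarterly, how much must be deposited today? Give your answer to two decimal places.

£378,908.57

Periodic rate i = 0.052/4 = 0.013; n = 7 × 4 = 28 periods.
Discount factor = (1+0.013)^(−28) = 0.696523; PV = 544,000 × 0.696523 = 378,908.5713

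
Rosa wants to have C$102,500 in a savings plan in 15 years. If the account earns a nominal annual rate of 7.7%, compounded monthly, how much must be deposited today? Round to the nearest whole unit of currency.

i = 0.077/12 = 0.00641667 per month; n = 15·12 = 180.
Discount factor = (1+0.00641667)^(−180) = 0.316222; PV = 102,500 × 0.316222 = 32,412.7754

C$32,413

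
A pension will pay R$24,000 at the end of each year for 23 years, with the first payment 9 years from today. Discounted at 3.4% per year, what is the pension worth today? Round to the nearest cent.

R$289,839.02

PV at t=8 (ordinary 23-year annuity): 24000 × a(23|0.034) = 24000 × 15.780106 = 378,722.5535
PV₀ = 378,722.5535 / (1+0.034)^8 = 378,722.5535 / 1.306665 = 289,839.0241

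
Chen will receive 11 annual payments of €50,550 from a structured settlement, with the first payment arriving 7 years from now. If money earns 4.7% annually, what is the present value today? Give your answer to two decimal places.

PV at t=6 (ordinary 11-year annuity): 50550 × a(11|0.047) = 50550 × 8.438854 = 426,584.0565
PV₀ = 426,584.0565 / (1+0.047)^6 = 426,584.0565 / 1.317286 = 323,835.5550

€323,835.56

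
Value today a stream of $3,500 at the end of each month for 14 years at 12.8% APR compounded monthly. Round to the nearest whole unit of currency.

$272,929

Periodic rate i = 0.128/12 = 0.0106667; n = 14 × 12 = 168 periods.
Annuity factor a(168|0.0106667) = 77.979808; PV = 3500 × 77.979808 = 272,929.3281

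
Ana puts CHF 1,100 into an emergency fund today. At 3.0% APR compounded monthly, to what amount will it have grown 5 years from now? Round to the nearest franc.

CHF 1,278

With 12 periods per year: i = 0.0025, n = 60.
FV = 1,100 × (1 + 0.0025)^60 = 1,277.7785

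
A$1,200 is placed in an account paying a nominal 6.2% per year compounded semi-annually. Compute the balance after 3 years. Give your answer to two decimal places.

A$1,441.23

With 2 periods per year: i = 0.031, n = 6.
1,200 × (1+0.031)^6 = 1,200 × 1.201025 = 1,441.2298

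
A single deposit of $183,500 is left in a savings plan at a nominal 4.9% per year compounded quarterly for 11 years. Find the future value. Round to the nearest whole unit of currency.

$313,544

Periodic rate i = 0.049/4 = 0.01225; n = 11 × 4 = 44 periods.
FV = 183,500 × (1 + 0.01225)^44 = 313,544.0964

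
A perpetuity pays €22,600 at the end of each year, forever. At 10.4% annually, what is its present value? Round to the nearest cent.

PV = PMT / i = 22600 / 0.104 = 217,307.6923

€217,307.69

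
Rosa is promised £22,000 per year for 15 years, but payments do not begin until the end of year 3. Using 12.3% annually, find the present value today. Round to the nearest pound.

PV at t=2 (ordinary 15-year annuity): 22000 × a(15|0.123) = 22000 × 6.703165 = 147,469.6267
Discount back 2 years: 147,469.6267 × (1+0.123)^(−2) = 147,469.6267 × 0.792940 = 116,934.6092

£116,935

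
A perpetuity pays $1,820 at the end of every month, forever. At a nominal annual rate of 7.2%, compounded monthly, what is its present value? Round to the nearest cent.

$303,333.33

Periodic rate i = 0.072/12 = 0.006.
PV = PMT / i = 1820 / 0.006 = 303,333.3333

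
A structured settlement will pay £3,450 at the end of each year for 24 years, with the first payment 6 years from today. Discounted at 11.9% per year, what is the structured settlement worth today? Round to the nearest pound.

£15,412

PV at t=5 (ordinary 24-year annuity): 3450 × a(24|0.119) = 3450 × 7.837733 = 27,040.1798
Discount back 5 years: 27,040.1798 × (1+0.119)^(−5) = 27,040.1798 × 0.569967 = 15,412.0050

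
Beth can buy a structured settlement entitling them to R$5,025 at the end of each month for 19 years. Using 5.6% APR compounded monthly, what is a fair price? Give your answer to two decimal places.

With 12 periods per year: i = 0.00466667, n = 228.
PV = 5025 × [1 − (1+0.00466667)^(−228)] / 0.00466667 = 5025 × 140.158316 = 704,295.5393

R$704,295.54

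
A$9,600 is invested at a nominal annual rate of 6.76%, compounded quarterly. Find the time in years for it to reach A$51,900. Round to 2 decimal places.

25.17 years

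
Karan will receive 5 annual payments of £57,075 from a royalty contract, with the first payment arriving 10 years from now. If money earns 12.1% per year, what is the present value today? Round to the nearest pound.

£73,417

Value one period before first payment (t=9): 57075 × [1 − (1+0.121)^(−5)] / 0.121 = 57075 × 3.595864 = 205,233.9306
Discount back 9 years: 205,233.9306 × (1+0.121)^(−9) = 205,233.9306 × 0.357725 = 73,417.3407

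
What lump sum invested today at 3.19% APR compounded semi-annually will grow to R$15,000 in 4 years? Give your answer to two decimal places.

i = 0.0319/2 = 0.01595 per half-year; n = 4·2 = 8.
PV = 15,000 / (1 + 0.01595)^8 = 15,000 / 1.134955 = 13,216.3820

R$13,216.38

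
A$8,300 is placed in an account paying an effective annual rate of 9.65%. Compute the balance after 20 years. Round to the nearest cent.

FV = PV·(1+i)^n = 8,300 × 6.312083 = 52,390.2912

A$52,390.29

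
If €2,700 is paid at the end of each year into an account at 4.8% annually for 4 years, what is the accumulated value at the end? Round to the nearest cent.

€11,602.78

Accumulation factor s(4|0.048) = 4.297327; FV = 2700 × 4.297327 = 11,602.7818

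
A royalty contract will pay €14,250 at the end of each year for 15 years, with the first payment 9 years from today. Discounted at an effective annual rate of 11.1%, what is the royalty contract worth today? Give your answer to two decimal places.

€43,902.62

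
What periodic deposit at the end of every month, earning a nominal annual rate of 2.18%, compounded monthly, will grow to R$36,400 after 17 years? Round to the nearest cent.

With 12 periods per year: i = 0.00181667, n = 204.
PMT = 36400 / ( [(1+0.00181667)^204 − 1] / 0.00181667 ) = 36400 / 246.669659 = 147.5658

R$147.57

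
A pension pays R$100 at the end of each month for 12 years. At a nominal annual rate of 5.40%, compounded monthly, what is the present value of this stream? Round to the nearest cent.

i = 0.054/12 = 0.0045 per month; n = 12·12 = 144.
PV = PMT · [1 − (1+i)^(−n)] / i = 100 · 105.810699 = 10,581.0699

R$10,581.07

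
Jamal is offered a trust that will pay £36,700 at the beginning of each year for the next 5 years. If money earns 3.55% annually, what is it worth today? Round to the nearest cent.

Annuity factor a(5|0.0355) × (1+i) = 4.668724; PV = 36700 × 4.668724 = 171,342.1551
(Beginning-of-period payments → annuity-due factor ×(1+i).)

£171,342.16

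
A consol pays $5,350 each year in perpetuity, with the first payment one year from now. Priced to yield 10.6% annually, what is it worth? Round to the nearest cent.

$50,471.70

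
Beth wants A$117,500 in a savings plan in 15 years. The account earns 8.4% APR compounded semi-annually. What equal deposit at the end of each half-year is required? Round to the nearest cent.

i = 0.084/2 = 0.042 per half-year; n = 15·2 = 30.
FV-annuity factor = 57.995934; PMT = 117500 / 57.995934 = 2,026.0041

A$2,026.00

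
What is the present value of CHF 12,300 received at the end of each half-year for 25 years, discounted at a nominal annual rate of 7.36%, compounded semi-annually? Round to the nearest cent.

CHF 279,372.55

With 2 periods per year: i = 0.0368, n = 50.
Annuity factor a(50|0.0368) = 22.713216; PV = 12300 × 22.713216 = 279,372.5534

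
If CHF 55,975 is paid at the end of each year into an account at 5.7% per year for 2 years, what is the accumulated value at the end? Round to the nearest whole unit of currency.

FV = 55975 × [(1+0.057)^2 − 1] / 0.057 = 55975 × 2.057000 = 115,140.5750

CHF 115,141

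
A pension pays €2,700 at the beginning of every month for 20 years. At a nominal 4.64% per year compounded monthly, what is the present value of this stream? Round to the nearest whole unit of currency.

i = 0.0464/12 = 0.00386667 per month; n = 20·12 = 240.
Annuity factor a(240|0.00386667) × (1+i) = 156.797470; PV = 2700 × 156.797470 = 423,353.1684
Payments are at the start of each period, so multiply by (1+i).

€423,353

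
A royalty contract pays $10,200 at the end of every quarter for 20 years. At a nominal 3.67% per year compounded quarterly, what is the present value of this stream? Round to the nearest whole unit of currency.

Periodic rate i = 0.0367/4 = 0.009175; n = 20 × 4 = 80 periods.
Annuity factor a(80|0.009175) = 56.501984; PV = 10200 × 56.501984 = 576,320.2385

$576,320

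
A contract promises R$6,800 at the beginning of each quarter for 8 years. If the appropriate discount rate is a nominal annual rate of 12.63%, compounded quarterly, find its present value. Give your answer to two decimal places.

R$140,004.03

Periodic rate i = 0.1263/4 = 0.031575; n = 8 × 4 = 32 periods.
Annuity factor a(32|0.031575) × (1+i) = 20.588827; PV = 6800 × 20.588827 = 140,004.0260
(Beginning-of-period payments → annuity-due factor ×(1+i).)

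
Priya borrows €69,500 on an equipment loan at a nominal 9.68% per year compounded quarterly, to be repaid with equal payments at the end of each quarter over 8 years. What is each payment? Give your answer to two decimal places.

€3,145.21

With 4 periods per year: i = 0.0242, n = 32.
Annuity-PV factor = 22.097066; PMT = 69500 / 22.097066 = 3,145.2139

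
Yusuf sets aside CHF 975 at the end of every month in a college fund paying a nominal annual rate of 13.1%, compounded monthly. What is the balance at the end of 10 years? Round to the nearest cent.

CHF 239,354.98

With 12 periods per year: i = 0.0109167, n = 120.
FV = 975 × [(1+0.0109167)^120 − 1] / 0.0109167 = 975 × 245.492289 = 239,354.9818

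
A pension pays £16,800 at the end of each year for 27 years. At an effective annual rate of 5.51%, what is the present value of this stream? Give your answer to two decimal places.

Annuity factor a(27|0.0551) = 13.883805; PV = 16800 × 13.883805 = 233,247.9268

£233,247.93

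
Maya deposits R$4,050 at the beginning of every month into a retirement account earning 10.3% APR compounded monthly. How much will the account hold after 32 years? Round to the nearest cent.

R$12,195,870.98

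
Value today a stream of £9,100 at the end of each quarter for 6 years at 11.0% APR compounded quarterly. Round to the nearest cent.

£158,347.25

With 4 periods per year: i = 0.0275, n = 24.
PV = PMT · [1 − (1+i)^(−n)] / i = 9100 · 17.400797 = 158,347.2500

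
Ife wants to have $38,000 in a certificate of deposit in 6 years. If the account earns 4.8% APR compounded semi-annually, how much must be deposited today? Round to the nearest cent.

i = 0.048/2 = 0.024 per half-year; n = 6·2 = 12.
PV = FV·(1+i)^(−n) = 38,000 × 0.752316 = 28,588.0226

$28,588.02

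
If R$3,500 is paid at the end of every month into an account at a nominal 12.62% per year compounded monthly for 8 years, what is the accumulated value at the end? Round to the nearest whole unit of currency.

i = 0.1262/12 = 0.0105167 per month; n = 8·12 = 96.
FV = 3500 × [(1+0.0105167)^96 − 1] / 0.0105167 = 3500 × 164.507673 = 575,776.8569

R$575,777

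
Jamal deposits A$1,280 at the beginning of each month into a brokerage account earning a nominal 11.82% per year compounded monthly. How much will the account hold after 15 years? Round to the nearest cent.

A$634,838.50

i = 0.1182/12 = 0.00985 per month; n = 15·12 = 180.
Accumulation factor s(180|0.00985) × (1+i) = 495.967581; FV = 1280 × 495.967581 = 634,838.5033
(annuity-due: payments at period start, so ×(1+i).)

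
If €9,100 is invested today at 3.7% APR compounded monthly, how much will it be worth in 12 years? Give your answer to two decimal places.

€14,176.58

Periodic rate i = 0.037/12 = 0.00308333; n = 12 × 12 = 144 periods.
FV = 9,100 × (1 + 0.00308333)^144 = 14,176.5801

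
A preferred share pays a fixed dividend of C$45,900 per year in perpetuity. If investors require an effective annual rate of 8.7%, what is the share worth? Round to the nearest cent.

PV = PMT / i = 45900 / 0.087 = 527,586.2069

C$527,586.21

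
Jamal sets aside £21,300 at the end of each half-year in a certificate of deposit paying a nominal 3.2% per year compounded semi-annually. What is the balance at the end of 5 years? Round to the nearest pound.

Periodic rate i = 0.032/2 = 0.016; n = 5 × 2 = 10 periods.
FV = 21300 × [(1+0.016)^10 − 1] / 0.016 = 21300 × 10.751597 = 229,009.0139

£229,009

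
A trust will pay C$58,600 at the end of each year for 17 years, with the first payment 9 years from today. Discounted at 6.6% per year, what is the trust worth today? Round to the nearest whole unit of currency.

C$352,823

Value one period before first payment (t=8): 58600 × [1 − (1+0.066)^(−17)] / 0.066 = 58600 × 10.039601 = 588,320.5959
Discount back 8 years: 588,320.5959 × (1+0.066)^(−8) = 588,320.5959 × 0.599711 = 352,822.6153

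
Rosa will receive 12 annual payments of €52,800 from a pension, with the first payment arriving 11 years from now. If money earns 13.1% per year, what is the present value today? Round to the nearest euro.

€90,824

Value one period before first payment (t=10): 52800 × [1 − (1+0.131)^(−12)] / 0.131 = 52800 × 5.891069 = 311,048.4482
Discount back 10 years: 311,048.4482 × (1+0.131)^(−10) = 311,048.4482 × 0.291994 = 90,824.2855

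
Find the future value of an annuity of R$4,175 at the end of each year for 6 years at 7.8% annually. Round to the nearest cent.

R$30,473.42

Accumulation factor s(6|0.078) = 7.299023; FV = 4175 × 7.299023 = 30,473.4221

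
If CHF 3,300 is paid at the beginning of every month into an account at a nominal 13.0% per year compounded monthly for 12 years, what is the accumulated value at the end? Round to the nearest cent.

CHF 1,145,157.11

i = 0.13/12 = 0.0108333 per month; n = 12·12 = 144.
FV = 3300 × [(1+0.0108333)^144 − 1] / 0.0108333 × (1+i) = 3300 × 347.017306 = 1,145,157.1111
(Beginning-of-period payments → annuity-due factor ×(1+i).)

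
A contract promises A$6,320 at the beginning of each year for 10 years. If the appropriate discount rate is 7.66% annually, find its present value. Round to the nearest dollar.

A$46,365

PV = 6320 × [1 − (1+0.0766)^(−10)] / 0.0766 × (1+i) = 6320 × 7.336183 = 46,364.6757
(Beginning-of-period payments → annuity-due factor ×(1+i).)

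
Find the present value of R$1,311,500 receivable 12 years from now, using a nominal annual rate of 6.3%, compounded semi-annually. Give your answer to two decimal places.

i = 0.063/2 = 0.0315 per half-year; n = 12·2 = 24.
Discount factor = (1+0.0315)^(−24) = 0.475049; PV = 1,311,500 × 0.475049 = 623,026.7870

R$623,026.79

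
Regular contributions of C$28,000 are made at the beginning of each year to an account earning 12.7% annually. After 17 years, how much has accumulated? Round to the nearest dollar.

FV = PMT · [(1+i)^n − 1] / i × (1+i) = 28000 · 58.863111 = 1,648,167.0946
Payments are at the start of each period, so multiply by (1+i).

C$1,648,167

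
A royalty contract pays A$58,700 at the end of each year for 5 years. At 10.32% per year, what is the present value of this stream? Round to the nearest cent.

A$220,711.98

PV = 58700 × [1 − (1+0.1032)^(−5)] / 0.1032 = 58700 × 3.760000 = 220,711.9833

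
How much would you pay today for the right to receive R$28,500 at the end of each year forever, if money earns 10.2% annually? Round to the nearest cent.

R$279,411.76

PV = PMT / i = 28500 / 0.102 = 279,411.7647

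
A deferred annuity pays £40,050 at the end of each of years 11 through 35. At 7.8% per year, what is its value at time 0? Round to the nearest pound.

Value one period before first payment (t=10): 40050 × [1 − (1+0.078)^(−25)] / 0.078 = 40050 × 10.859699 = 434,930.9419
PV₀ = 434,930.9419 / (1+0.078)^10 = 434,930.9419 / 2.119276 = 205,226.1495

£205,226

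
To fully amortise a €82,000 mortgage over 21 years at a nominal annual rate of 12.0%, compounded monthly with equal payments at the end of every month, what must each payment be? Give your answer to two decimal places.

€892.73

Periodic rate i = 0.12/12 = 0.01; n = 21 × 12 = 252 periods.
PMT = 82000 / ( [1 − (1+0.01)^(−252)] / 0.01 ) = 82000 / 91.852698 = 892.7337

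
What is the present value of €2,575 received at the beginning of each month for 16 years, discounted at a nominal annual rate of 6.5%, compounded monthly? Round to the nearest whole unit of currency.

Periodic rate i = 0.065/12 = 0.00541667; n = 16 × 12 = 192 periods.
Annuity factor a(192|0.00541667) × (1+i) = 119.824372; PV = 2575 × 119.824372 = 308,547.7575
(Beginning-of-period payments → annuity-due factor ×(1+i).)

€308,548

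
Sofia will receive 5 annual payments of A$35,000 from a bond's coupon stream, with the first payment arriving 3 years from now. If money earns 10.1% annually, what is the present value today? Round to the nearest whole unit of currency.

PV at t=2 (ordinary 5-year annuity): 35000 × a(5|0.101) = 35000 × 3.781122 = 132,339.2851
Discount back 2 years: 132,339.2851 × (1+0.101)^(−2) = 132,339.2851 × 0.824946 = 109,172.7239

A$109,173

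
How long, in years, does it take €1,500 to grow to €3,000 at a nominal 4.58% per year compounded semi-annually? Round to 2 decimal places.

15.31 years

Periodic rate i = 0.0458/2 = 0.0229.
(1+i)^n = 3000/1500 = 2.00000, so n = ln 2.00000 / ln 1.0229 = 30.6137 half-years
= 30.6137/2 years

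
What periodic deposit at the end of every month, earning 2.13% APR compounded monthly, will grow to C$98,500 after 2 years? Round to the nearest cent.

C$4,021.01

With 12 periods per year: i = 0.001775, n = 24.
FV-annuity factor = 24.496337; PMT = 98500 / 24.496337 = 4,021.0094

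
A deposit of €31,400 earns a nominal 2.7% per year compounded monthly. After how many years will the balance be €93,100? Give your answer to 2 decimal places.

40.30 years

Periodic rate i = 0.027/12 = 0.00225.
n = ln(93100/31400) / ln(1+0.00225) = ln(2.96497) / 0.002247 = 483.5949 months
= 483.5949/12 years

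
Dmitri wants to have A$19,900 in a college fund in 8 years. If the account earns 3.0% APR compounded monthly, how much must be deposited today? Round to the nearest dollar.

A$15,659

With 12 periods per year: i = 0.0025, n = 96.
Discount factor = (1+0.0025)^(−96) = 0.786863; PV = 19,900 × 0.786863 = 15,658.5835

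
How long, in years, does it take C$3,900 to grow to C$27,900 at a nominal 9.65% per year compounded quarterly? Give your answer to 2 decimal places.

20.64 years

Periodic rate i = 0.0965/4 = 0.024125.
(1+i)^n = 27900/3900 = 7.15385, so n = ln 7.15385 / ln 1.02412 = 82.5405 quarters
= 82.5405/4 years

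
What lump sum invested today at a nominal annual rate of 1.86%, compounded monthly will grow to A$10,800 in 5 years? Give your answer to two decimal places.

A$9,841.60

i = 0.0186/12 = 0.00155 per month; n = 5·12 = 60.
PV = FV·(1+i)^(−n) = 10,800 × 0.911259 = 9,841.5984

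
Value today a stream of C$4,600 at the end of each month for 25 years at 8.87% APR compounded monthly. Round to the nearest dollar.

Periodic rate i = 0.0887/12 = 0.00739167; n = 25 × 12 = 300 periods.
Annuity factor a(300|0.00739167) = 120.436632; PV = 4600 × 120.436632 = 554,008.5058

C$554,009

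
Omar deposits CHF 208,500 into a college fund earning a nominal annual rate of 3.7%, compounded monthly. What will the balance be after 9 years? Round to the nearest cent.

CHF 290,739.22

With 12 periods per year: i = 0.00308333, n = 108.
FV = PV·(1+i)^n = 208,500 × 1.394433 = 290,739.2214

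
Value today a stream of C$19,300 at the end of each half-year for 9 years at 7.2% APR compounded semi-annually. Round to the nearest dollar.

C$252,463

With 2 periods per year: i = 0.036, n = 18.
PV = PMT · [1 − (1+i)^(−n)] / i = 19300 · 13.081008 = 252,463.4474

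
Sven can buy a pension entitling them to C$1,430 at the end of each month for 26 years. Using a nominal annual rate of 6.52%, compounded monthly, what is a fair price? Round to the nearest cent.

C$214,656.14

Periodic rate i = 0.0652/12 = 0.00543333; n = 26 × 12 = 312 periods.
PV = 1430 × [1 − (1+0.00543333)^(−312)] / 0.00543333 = 1430 × 150.109186 = 214,656.1355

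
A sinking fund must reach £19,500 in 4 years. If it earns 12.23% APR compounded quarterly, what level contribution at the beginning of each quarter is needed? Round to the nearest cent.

£934.46

Periodic rate i = 0.1223/4 = 0.030575; n = 4 × 4 = 16 periods.
PMT = 19500 / ( [(1+0.030575)^16 − 1] / 0.030575 × (1+i) ) = 19500 / 20.867666 = 934.4600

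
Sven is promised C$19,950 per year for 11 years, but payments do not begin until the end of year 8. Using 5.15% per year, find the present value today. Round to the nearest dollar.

C$115,685

Value one period before first payment (t=7): 19950 × [1 − (1+0.0515)^(−11)] / 0.0515 = 19950 × 8.241364 = 164,415.2175
PV₀ = 164,415.2175 / (1+0.0515)^7 = 164,415.2175 / 1.421232 = 115,685.0057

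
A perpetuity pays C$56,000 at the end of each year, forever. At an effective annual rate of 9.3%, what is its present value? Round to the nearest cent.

PV = C/r = 56000/0.093 = 602,150.5376

C$602,150.54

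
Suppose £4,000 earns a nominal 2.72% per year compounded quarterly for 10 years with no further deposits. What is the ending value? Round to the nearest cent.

£5,245.52

With 4 periods per year: i = 0.0068, n = 40.
FV = PV·(1+i)^n = 4,000 × 1.311379 = 5,245.5166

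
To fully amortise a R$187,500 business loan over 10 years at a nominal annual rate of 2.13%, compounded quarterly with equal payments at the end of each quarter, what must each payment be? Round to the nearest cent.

R$5,216.85

Periodic rate i = 0.0213/4 = 0.005325; n = 10 × 4 = 40 periods.
Annuity-PV factor = 35.941228; PMT = 187500 / 35.941228 = 5,216.8501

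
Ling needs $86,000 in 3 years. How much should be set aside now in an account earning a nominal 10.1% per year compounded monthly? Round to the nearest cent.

$63,600.12

With 12 periods per year: i = 0.00841667, n = 36.
PV = FV·(1+i)^(−n) = 86,000 × 0.739536 = 63,600.1171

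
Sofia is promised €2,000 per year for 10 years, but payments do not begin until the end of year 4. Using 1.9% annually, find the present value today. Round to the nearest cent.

€17,068.05

Value one period before first payment (t=3): 2000 × [1 − (1+0.019)^(−10)] / 0.019 = 2000 × 9.029765 = 18,059.5297
PV₀ = 18,059.5297 / (1+0.019)^3 = 18,059.5297 / 1.058090 = 17,068.0491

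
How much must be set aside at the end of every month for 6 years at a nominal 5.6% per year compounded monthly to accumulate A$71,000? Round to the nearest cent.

A$831.98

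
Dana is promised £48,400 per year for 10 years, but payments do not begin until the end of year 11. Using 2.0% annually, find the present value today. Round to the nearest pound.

PV at t=10 (ordinary 10-year annuity): 48400 × a(10|0.02) = 48400 × 8.982585 = 434,757.1143
PV₀ = 434,757.1143 / (1+0.02)^10 = 434,757.1143 / 1.218994 = 356,652.2596

£356,652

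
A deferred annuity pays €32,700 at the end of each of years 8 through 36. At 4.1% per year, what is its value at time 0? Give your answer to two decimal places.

€414,285.34

Value one period before first payment (t=7): 32700 × [1 − (1+0.041)^(−29)] / 0.041 = 32700 × 16.784442 = 548,851.2662
PV₀ = 548,851.2662 / (1+0.041)^7 = 548,851.2662 / 1.324815 = 414,285.3384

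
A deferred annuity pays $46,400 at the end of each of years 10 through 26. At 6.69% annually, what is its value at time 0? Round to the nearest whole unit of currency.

$258,450

PV at t=9 (ordinary 17-year annuity): 46400 × a(17|0.0669) = 46400 × 9.976374 = 462,903.7763
Discount back 9 years: 462,903.7763 × (1+0.0669)^(−9) = 462,903.7763 × 0.558324 = 258,450.4470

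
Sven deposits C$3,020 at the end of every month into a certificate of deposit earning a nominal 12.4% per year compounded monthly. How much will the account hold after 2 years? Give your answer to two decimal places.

i = 0.124/12 = 0.0103333 per month; n = 2·12 = 24.
FV = 3020 × [(1+0.0103333)^24 − 1] / 0.0103333 = 3020 × 27.080344 = 81,782.6375

C$81,782.64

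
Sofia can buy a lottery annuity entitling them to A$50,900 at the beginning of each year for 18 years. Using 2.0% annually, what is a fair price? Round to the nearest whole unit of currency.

Annuity factor a(18|0.02) × (1+i) = 15.291872; PV = 50900 × 15.291872 = 778,356.2785
(Beginning-of-period payments → annuity-due factor ×(1+i).)

A$778,356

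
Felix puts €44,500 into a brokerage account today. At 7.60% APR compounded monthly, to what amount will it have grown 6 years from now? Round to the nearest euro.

€70,109

With 12 periods per year: i = 0.00633333, n = 72.
FV = 44,500 × (1 + 0.00633333)^72 = 70,109.0058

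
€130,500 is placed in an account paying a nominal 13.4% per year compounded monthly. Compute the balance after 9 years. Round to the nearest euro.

€432,979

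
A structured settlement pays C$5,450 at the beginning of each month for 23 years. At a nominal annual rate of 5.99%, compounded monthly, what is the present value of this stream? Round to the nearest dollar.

C$819,635

With 12 periods per year: i = 0.00499167, n = 276.
PV = PMT · [1 − (1+i)^(−n)] / i × (1+i) = 5450 · 150.391683 = 819,634.6745
Payments are at the start of each period, so multiply by (1+i).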